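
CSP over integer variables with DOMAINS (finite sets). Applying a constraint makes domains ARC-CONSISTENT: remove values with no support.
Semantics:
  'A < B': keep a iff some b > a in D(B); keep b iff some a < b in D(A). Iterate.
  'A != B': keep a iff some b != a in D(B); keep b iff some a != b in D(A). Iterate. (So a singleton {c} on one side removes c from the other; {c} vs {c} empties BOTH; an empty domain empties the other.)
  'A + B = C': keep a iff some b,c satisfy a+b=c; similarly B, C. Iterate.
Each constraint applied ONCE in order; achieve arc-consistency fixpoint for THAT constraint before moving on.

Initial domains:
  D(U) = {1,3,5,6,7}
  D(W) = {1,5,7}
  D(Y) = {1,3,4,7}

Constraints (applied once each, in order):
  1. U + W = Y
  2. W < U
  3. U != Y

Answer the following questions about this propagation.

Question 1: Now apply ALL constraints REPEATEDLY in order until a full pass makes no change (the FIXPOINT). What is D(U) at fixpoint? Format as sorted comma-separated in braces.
Answer: {3,6}

Derivation:
pass 0 (initial): D(U)={1,3,5,6,7}
pass 1: U {1,3,5,6,7}->{3,6}; W {1,5,7}->{1}; Y {1,3,4,7}->{4,7}
pass 2: no change
Fixpoint after 2 passes: D(U) = {3,6}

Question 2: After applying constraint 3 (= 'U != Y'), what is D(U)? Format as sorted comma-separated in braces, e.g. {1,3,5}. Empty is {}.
Constraint 1 (U + W = Y) on D(U)={1,3,5,6,7} D(W)={1,5,7} D(Y)={1,3,4,7}: U {1,3,5,6,7}->{3,6}; W {1,5,7}->{1}; Y {1,3,4,7}->{4,7}
Constraint 2 (W < U) on D(W)={1} D(U)={3,6}: no change
Constraint 3 (U != Y) on D(U)={3,6} D(Y)={4,7}: no change
So after constraint 3: D(U) = {3,6}

Answer: {3,6}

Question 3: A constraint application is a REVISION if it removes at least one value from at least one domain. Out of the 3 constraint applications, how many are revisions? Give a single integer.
Answer: 1

Derivation:
Constraint 1 (U + W = Y) on D(U)={1,3,5,6,7} D(W)={1,5,7} D(Y)={1,3,4,7}: U {1,3,5,6,7}->{3,6}; W {1,5,7}->{1}; Y {1,3,4,7}->{4,7} => REVISION
Constraint 2 (W < U) on D(W)={1} D(U)={3,6}: no change => not a revision
Constraint 3 (U != Y) on D(U)={3,6} D(Y)={4,7}: no change => not a revision
Total revisions = 1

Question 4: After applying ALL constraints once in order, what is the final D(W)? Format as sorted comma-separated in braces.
Answer: {1}

Derivation:
Constraint 1 (U + W = Y) on D(U)={1,3,5,6,7} D(W)={1,5,7} D(Y)={1,3,4,7}: U {1,3,5,6,7}->{3,6}; W {1,5,7}->{1}; Y {1,3,4,7}->{4,7}
Constraint 2 (W < U) on D(W)={1} D(U)={3,6}: no change
Constraint 3 (U != Y) on D(U)={3,6} D(Y)={4,7}: no change
So after all 3 constraints: D(W) = {1}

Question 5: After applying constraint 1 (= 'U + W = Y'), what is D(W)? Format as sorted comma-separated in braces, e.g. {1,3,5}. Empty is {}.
Constraint 1 (U + W = Y) on D(U)={1,3,5,6,7} D(W)={1,5,7} D(Y)={1,3,4,7}: U {1,3,5,6,7}->{3,6}; W {1,5,7}->{1}; Y {1,3,4,7}->{4,7}
So after constraint 1: D(W) = {1}

Answer: {1}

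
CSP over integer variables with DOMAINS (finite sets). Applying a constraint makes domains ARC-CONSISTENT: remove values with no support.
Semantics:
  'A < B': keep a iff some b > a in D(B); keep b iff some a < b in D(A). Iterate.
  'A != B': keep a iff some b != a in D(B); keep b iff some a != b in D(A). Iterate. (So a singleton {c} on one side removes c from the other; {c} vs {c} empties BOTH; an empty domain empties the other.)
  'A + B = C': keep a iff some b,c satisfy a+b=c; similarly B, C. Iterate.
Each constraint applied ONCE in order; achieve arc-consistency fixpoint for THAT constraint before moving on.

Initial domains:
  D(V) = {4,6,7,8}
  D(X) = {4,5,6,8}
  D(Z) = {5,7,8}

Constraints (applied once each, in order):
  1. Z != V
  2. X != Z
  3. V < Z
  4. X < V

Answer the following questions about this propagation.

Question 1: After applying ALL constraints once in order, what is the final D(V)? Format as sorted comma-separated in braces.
Constraint 1 (Z != V) on D(Z)={5,7,8} D(V)={4,6,7,8}: no change
Constraint 2 (X != Z) on D(X)={4,5,6,8} D(Z)={5,7,8}: no change
Constraint 3 (V < Z) on D(V)={4,6,7,8} D(Z)={5,7,8}: V {4,6,7,8}->{4,6,7}
Constraint 4 (X < V) on D(X)={4,5,6,8} D(V)={4,6,7}: X {4,5,6,8}->{4,5,6}; V {4,6,7}->{6,7}
So after all 4 constraints: D(V) = {6,7}

Answer: {6,7}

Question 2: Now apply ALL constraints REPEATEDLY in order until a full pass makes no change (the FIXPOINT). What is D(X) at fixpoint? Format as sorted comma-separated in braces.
Answer: {4,5,6}

Derivation:
pass 0 (initial): D(X)={4,5,6,8}
pass 1: V {4,6,7,8}->{6,7}; X {4,5,6,8}->{4,5,6}
pass 2: Z {5,7,8}->{7,8}
pass 3: no change
Fixpoint after 3 passes: D(X) = {4,5,6}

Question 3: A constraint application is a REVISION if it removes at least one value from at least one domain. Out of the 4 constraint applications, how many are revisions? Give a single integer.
Constraint 1 (Z != V) on D(Z)={5,7,8} D(V)={4,6,7,8}: no change => not a revision
Constraint 2 (X != Z) on D(X)={4,5,6,8} D(Z)={5,7,8}: no change => not a revision
Constraint 3 (V < Z) on D(V)={4,6,7,8} D(Z)={5,7,8}: V {4,6,7,8}->{4,6,7} => REVISION
Constraint 4 (X < V) on D(X)={4,5,6,8} D(V)={4,6,7}: X {4,5,6,8}->{4,5,6}; V {4,6,7}->{6,7} => REVISION
Total revisions = 2

Answer: 2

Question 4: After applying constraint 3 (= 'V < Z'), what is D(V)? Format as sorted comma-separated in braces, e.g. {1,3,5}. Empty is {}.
Answer: {4,6,7}

Derivation:
Constraint 1 (Z != V) on D(Z)={5,7,8} D(V)={4,6,7,8}: no change
Constraint 2 (X != Z) on D(X)={4,5,6,8} D(Z)={5,7,8}: no change
Constraint 3 (V < Z) on D(V)={4,6,7,8} D(Z)={5,7,8}: V {4,6,7,8}->{4,6,7}
So after constraint 3: D(V) = {4,6,7}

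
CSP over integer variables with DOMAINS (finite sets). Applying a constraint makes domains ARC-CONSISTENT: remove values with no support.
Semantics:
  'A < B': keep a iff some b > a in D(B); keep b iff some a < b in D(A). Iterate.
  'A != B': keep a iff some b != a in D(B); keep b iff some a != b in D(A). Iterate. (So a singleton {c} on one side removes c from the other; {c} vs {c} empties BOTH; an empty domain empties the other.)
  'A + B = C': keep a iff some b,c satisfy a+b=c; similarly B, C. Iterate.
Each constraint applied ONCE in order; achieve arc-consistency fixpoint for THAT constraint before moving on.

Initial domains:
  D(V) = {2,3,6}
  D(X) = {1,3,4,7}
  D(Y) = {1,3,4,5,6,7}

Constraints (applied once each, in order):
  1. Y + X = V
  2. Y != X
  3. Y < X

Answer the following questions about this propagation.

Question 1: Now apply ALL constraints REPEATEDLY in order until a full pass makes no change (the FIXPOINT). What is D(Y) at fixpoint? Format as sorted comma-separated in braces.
pass 0 (initial): D(Y)={1,3,4,5,6,7}
pass 1: V {2,3,6}->{2,6}; X {1,3,4,7}->{3}; Y {1,3,4,5,6,7}->{1}
pass 2: V {2,6}->{}; X {3}->{}; Y {1}->{}
pass 3: no change
Fixpoint after 3 passes: D(Y) = {}

Answer: {}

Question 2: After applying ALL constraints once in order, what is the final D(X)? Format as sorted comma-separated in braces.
Answer: {3}

Derivation:
Constraint 1 (Y + X = V) on D(Y)={1,3,4,5,6,7} D(X)={1,3,4,7} D(V)={2,3,6}: Y {1,3,4,5,6,7}->{1,3,5}; X {1,3,4,7}->{1,3}; V {2,3,6}->{2,6}
Constraint 2 (Y != X) on D(Y)={1,3,5} D(X)={1,3}: no change
Constraint 3 (Y < X) on D(Y)={1,3,5} D(X)={1,3}: Y {1,3,5}->{1}; X {1,3}->{3}
So after all 3 constraints: D(X) = {3}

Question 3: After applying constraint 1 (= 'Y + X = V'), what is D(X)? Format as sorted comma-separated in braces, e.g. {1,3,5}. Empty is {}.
Constraint 1 (Y + X = V) on D(Y)={1,3,4,5,6,7} D(X)={1,3,4,7} D(V)={2,3,6}: Y {1,3,4,5,6,7}->{1,3,5}; X {1,3,4,7}->{1,3}; V {2,3,6}->{2,6}
So after constraint 1: D(X) = {1,3}

Answer: {1,3}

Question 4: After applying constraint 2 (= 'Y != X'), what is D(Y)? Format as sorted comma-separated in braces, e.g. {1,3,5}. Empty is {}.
Answer: {1,3,5}

Derivation:
Constraint 1 (Y + X = V) on D(Y)={1,3,4,5,6,7} D(X)={1,3,4,7} D(V)={2,3,6}: Y {1,3,4,5,6,7}->{1,3,5}; X {1,3,4,7}->{1,3}; V {2,3,6}->{2,6}
Constraint 2 (Y != X) on D(Y)={1,3,5} D(X)={1,3}: no change
So after constraint 2: D(Y) = {1,3,5}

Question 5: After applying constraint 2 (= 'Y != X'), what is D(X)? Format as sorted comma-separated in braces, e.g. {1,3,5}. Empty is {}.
Constraint 1 (Y + X = V) on D(Y)={1,3,4,5,6,7} D(X)={1,3,4,7} D(V)={2,3,6}: Y {1,3,4,5,6,7}->{1,3,5}; X {1,3,4,7}->{1,3}; V {2,3,6}->{2,6}
Constraint 2 (Y != X) on D(Y)={1,3,5} D(X)={1,3}: no change
So after constraint 2: D(X) = {1,3}

Answer: {1,3}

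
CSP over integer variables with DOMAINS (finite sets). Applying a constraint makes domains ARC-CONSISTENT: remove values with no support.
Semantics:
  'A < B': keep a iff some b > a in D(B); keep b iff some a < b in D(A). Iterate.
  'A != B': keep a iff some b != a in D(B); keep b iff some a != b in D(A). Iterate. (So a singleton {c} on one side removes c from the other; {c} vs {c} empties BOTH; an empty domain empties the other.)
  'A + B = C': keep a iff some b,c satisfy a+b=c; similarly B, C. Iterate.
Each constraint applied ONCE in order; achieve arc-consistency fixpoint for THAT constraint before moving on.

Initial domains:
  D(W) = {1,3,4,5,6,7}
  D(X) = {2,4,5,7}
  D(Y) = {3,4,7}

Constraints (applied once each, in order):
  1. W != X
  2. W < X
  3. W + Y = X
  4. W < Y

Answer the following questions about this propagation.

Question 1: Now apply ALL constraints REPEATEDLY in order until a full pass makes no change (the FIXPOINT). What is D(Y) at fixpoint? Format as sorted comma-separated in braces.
Answer: {3,4}

Derivation:
pass 0 (initial): D(Y)={3,4,7}
pass 1: W {1,3,4,5,6,7}->{1,3}; X {2,4,5,7}->{4,5,7}; Y {3,4,7}->{3,4}
pass 2: no change
Fixpoint after 2 passes: D(Y) = {3,4}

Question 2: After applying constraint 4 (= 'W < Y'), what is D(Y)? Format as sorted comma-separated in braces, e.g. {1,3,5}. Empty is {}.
Constraint 1 (W != X) on D(W)={1,3,4,5,6,7} D(X)={2,4,5,7}: no change
Constraint 2 (W < X) on D(W)={1,3,4,5,6,7} D(X)={2,4,5,7}: W {1,3,4,5,6,7}->{1,3,4,5,6}
Constraint 3 (W + Y = X) on D(W)={1,3,4,5,6} D(Y)={3,4,7} D(X)={2,4,5,7}: W {1,3,4,5,6}->{1,3,4}; Y {3,4,7}->{3,4}; X {2,4,5,7}->{4,5,7}
Constraint 4 (W < Y) on D(W)={1,3,4} D(Y)={3,4}: W {1,3,4}->{1,3}
So after constraint 4: D(Y) = {3,4}

Answer: {3,4}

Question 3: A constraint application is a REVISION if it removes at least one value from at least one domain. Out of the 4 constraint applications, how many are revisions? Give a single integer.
Constraint 1 (W != X) on D(W)={1,3,4,5,6,7} D(X)={2,4,5,7}: no change => not a revision
Constraint 2 (W < X) on D(W)={1,3,4,5,6,7} D(X)={2,4,5,7}: W {1,3,4,5,6,7}->{1,3,4,5,6} => REVISION
Constraint 3 (W + Y = X) on D(W)={1,3,4,5,6} D(Y)={3,4,7} D(X)={2,4,5,7}: W {1,3,4,5,6}->{1,3,4}; Y {3,4,7}->{3,4}; X {2,4,5,7}->{4,5,7} => REVISION
Constraint 4 (W < Y) on D(W)={1,3,4} D(Y)={3,4}: W {1,3,4}->{1,3} => REVISION
Total revisions = 3

Answer: 3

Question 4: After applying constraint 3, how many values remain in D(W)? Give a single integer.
Constraint 1 (W != X) on D(W)={1,3,4,5,6,7} D(X)={2,4,5,7}: no change
Constraint 2 (W < X) on D(W)={1,3,4,5,6,7} D(X)={2,4,5,7}: W {1,3,4,5,6,7}->{1,3,4,5,6}
Constraint 3 (W + Y = X) on D(W)={1,3,4,5,6} D(Y)={3,4,7} D(X)={2,4,5,7}: W {1,3,4,5,6}->{1,3,4}; Y {3,4,7}->{3,4}; X {2,4,5,7}->{4,5,7}
So after constraint 3: D(W)={1,3,4}, size = 3

Answer: 3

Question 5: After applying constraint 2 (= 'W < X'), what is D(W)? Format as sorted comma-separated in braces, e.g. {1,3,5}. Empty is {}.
Answer: {1,3,4,5,6}

Derivation:
Constraint 1 (W != X) on D(W)={1,3,4,5,6,7} D(X)={2,4,5,7}: no change
Constraint 2 (W < X) on D(W)={1,3,4,5,6,7} D(X)={2,4,5,7}: W {1,3,4,5,6,7}->{1,3,4,5,6}
So after constraint 2: D(W) = {1,3,4,5,6}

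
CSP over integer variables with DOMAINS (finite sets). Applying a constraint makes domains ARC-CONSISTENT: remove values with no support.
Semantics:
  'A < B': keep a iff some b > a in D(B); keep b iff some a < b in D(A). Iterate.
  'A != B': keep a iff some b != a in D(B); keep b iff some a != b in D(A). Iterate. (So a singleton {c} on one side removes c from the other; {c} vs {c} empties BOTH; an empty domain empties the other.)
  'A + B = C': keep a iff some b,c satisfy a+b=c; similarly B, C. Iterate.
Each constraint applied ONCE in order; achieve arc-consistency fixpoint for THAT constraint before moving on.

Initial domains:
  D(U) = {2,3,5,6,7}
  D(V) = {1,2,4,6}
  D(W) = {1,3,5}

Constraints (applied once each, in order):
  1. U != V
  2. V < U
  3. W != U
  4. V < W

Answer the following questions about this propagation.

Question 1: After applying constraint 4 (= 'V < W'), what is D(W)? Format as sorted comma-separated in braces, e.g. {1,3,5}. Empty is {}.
Constraint 1 (U != V) on D(U)={2,3,5,6,7} D(V)={1,2,4,6}: no change
Constraint 2 (V < U) on D(V)={1,2,4,6} D(U)={2,3,5,6,7}: no change
Constraint 3 (W != U) on D(W)={1,3,5} D(U)={2,3,5,6,7}: no change
Constraint 4 (V < W) on D(V)={1,2,4,6} D(W)={1,3,5}: V {1,2,4,6}->{1,2,4}; W {1,3,5}->{3,5}
So after constraint 4: D(W) = {3,5}

Answer: {3,5}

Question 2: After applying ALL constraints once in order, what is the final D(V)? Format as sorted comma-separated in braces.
Constraint 1 (U != V) on D(U)={2,3,5,6,7} D(V)={1,2,4,6}: no change
Constraint 2 (V < U) on D(V)={1,2,4,6} D(U)={2,3,5,6,7}: no change
Constraint 3 (W != U) on D(W)={1,3,5} D(U)={2,3,5,6,7}: no change
Constraint 4 (V < W) on D(V)={1,2,4,6} D(W)={1,3,5}: V {1,2,4,6}->{1,2,4}; W {1,3,5}->{3,5}
So after all 4 constraints: D(V) = {1,2,4}

Answer: {1,2,4}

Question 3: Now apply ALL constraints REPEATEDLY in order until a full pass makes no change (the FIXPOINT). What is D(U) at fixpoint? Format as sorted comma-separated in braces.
pass 0 (initial): D(U)={2,3,5,6,7}
pass 1: V {1,2,4,6}->{1,2,4}; W {1,3,5}->{3,5}
pass 2: no change
Fixpoint after 2 passes: D(U) = {2,3,5,6,7}

Answer: {2,3,5,6,7}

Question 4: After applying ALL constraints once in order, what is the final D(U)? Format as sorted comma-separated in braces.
Answer: {2,3,5,6,7}

Derivation:
Constraint 1 (U != V) on D(U)={2,3,5,6,7} D(V)={1,2,4,6}: no change
Constraint 2 (V < U) on D(V)={1,2,4,6} D(U)={2,3,5,6,7}: no change
Constraint 3 (W != U) on D(W)={1,3,5} D(U)={2,3,5,6,7}: no change
Constraint 4 (V < W) on D(V)={1,2,4,6} D(W)={1,3,5}: V {1,2,4,6}->{1,2,4}; W {1,3,5}->{3,5}
So after all 4 constraints: D(U) = {2,3,5,6,7}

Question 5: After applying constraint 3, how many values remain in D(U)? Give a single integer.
Answer: 5

Derivation:
Constraint 1 (U != V) on D(U)={2,3,5,6,7} D(V)={1,2,4,6}: no change
Constraint 2 (V < U) on D(V)={1,2,4,6} D(U)={2,3,5,6,7}: no change
Constraint 3 (W != U) on D(W)={1,3,5} D(U)={2,3,5,6,7}: no change
So after constraint 3: D(U)={2,3,5,6,7}, size = 5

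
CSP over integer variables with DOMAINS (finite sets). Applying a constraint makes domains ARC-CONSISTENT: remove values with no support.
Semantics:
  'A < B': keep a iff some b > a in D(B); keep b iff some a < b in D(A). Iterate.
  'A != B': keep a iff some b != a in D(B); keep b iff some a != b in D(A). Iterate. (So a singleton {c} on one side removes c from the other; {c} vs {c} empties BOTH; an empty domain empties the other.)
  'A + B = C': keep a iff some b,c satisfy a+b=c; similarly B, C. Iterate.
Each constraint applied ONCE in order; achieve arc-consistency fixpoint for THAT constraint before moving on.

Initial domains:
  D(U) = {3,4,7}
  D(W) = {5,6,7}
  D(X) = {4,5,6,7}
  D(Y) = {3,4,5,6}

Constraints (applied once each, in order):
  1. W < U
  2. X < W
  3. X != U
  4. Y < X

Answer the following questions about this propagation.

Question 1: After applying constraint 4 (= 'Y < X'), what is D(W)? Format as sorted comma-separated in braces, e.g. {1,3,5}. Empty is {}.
Answer: {5,6}

Derivation:
Constraint 1 (W < U) on D(W)={5,6,7} D(U)={3,4,7}: W {5,6,7}->{5,6}; U {3,4,7}->{7}
Constraint 2 (X < W) on D(X)={4,5,6,7} D(W)={5,6}: X {4,5,6,7}->{4,5}
Constraint 3 (X != U) on D(X)={4,5} D(U)={7}: no change
Constraint 4 (Y < X) on D(Y)={3,4,5,6} D(X)={4,5}: Y {3,4,5,6}->{3,4}
So after constraint 4: D(W) = {5,6}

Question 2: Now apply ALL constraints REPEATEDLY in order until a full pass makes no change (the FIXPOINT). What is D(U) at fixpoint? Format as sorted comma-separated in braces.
pass 0 (initial): D(U)={3,4,7}
pass 1: U {3,4,7}->{7}; W {5,6,7}->{5,6}; X {4,5,6,7}->{4,5}; Y {3,4,5,6}->{3,4}
pass 2: no change
Fixpoint after 2 passes: D(U) = {7}

Answer: {7}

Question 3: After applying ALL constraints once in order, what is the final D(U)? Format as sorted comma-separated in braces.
Answer: {7}

Derivation:
Constraint 1 (W < U) on D(W)={5,6,7} D(U)={3,4,7}: W {5,6,7}->{5,6}; U {3,4,7}->{7}
Constraint 2 (X < W) on D(X)={4,5,6,7} D(W)={5,6}: X {4,5,6,7}->{4,5}
Constraint 3 (X != U) on D(X)={4,5} D(U)={7}: no change
Constraint 4 (Y < X) on D(Y)={3,4,5,6} D(X)={4,5}: Y {3,4,5,6}->{3,4}
So after all 4 constraints: D(U) = {7}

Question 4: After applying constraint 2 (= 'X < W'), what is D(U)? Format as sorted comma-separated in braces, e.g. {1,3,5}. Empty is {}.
Constraint 1 (W < U) on D(W)={5,6,7} D(U)={3,4,7}: W {5,6,7}->{5,6}; U {3,4,7}->{7}
Constraint 2 (X < W) on D(X)={4,5,6,7} D(W)={5,6}: X {4,5,6,7}->{4,5}
So after constraint 2: D(U) = {7}

Answer: {7}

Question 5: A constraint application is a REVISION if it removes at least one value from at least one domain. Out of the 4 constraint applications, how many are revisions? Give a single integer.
Answer: 3

Derivation:
Constraint 1 (W < U) on D(W)={5,6,7} D(U)={3,4,7}: W {5,6,7}->{5,6}; U {3,4,7}->{7} => REVISION
Constraint 2 (X < W) on D(X)={4,5,6,7} D(W)={5,6}: X {4,5,6,7}->{4,5} => REVISION
Constraint 3 (X != U) on D(X)={4,5} D(U)={7}: no change => not a revision
Constraint 4 (Y < X) on D(Y)={3,4,5,6} D(X)={4,5}: Y {3,4,5,6}->{3,4} => REVISION
Total revisions = 3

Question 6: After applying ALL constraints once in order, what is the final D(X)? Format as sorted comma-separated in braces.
Constraint 1 (W < U) on D(W)={5,6,7} D(U)={3,4,7}: W {5,6,7}->{5,6}; U {3,4,7}->{7}
Constraint 2 (X < W) on D(X)={4,5,6,7} D(W)={5,6}: X {4,5,6,7}->{4,5}
Constraint 3 (X != U) on D(X)={4,5} D(U)={7}: no change
Constraint 4 (Y < X) on D(Y)={3,4,5,6} D(X)={4,5}: Y {3,4,5,6}->{3,4}
So after all 4 constraints: D(X) = {4,5}

Answer: {4,5}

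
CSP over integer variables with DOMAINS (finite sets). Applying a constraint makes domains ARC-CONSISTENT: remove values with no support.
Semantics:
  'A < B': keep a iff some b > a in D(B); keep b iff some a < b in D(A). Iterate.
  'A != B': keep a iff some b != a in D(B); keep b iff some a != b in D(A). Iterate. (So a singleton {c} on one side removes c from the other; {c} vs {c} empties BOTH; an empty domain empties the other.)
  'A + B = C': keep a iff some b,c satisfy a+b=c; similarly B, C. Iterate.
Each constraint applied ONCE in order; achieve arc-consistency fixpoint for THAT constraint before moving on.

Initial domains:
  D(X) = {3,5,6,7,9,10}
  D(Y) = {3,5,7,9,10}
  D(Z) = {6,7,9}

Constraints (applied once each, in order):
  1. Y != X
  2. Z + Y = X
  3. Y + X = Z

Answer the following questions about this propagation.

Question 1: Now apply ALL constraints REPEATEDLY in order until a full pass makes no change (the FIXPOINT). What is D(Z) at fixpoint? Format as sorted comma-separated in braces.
Answer: {}

Derivation:
pass 0 (initial): D(Z)={6,7,9}
pass 1: X {3,5,6,7,9,10}->{}; Y {3,5,7,9,10}->{}; Z {6,7,9}->{}
pass 2: no change
Fixpoint after 2 passes: D(Z) = {}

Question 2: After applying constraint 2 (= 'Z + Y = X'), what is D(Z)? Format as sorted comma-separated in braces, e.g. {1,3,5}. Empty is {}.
Answer: {6,7}

Derivation:
Constraint 1 (Y != X) on D(Y)={3,5,7,9,10} D(X)={3,5,6,7,9,10}: no change
Constraint 2 (Z + Y = X) on D(Z)={6,7,9} D(Y)={3,5,7,9,10} D(X)={3,5,6,7,9,10}: Z {6,7,9}->{6,7}; Y {3,5,7,9,10}->{3}; X {3,5,6,7,9,10}->{9,10}
So after constraint 2: D(Z) = {6,7}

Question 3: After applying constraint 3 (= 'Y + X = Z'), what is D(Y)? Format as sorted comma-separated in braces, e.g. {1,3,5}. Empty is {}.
Constraint 1 (Y != X) on D(Y)={3,5,7,9,10} D(X)={3,5,6,7,9,10}: no change
Constraint 2 (Z + Y = X) on D(Z)={6,7,9} D(Y)={3,5,7,9,10} D(X)={3,5,6,7,9,10}: Z {6,7,9}->{6,7}; Y {3,5,7,9,10}->{3}; X {3,5,6,7,9,10}->{9,10}
Constraint 3 (Y + X = Z) on D(Y)={3} D(X)={9,10} D(Z)={6,7}: Y {3}->{}; X {9,10}->{}; Z {6,7}->{}
So after constraint 3: D(Y) = {}

Answer: {}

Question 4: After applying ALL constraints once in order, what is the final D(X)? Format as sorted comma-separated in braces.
Answer: {}

Derivation:
Constraint 1 (Y != X) on D(Y)={3,5,7,9,10} D(X)={3,5,6,7,9,10}: no change
Constraint 2 (Z + Y = X) on D(Z)={6,7,9} D(Y)={3,5,7,9,10} D(X)={3,5,6,7,9,10}: Z {6,7,9}->{6,7}; Y {3,5,7,9,10}->{3}; X {3,5,6,7,9,10}->{9,10}
Constraint 3 (Y + X = Z) on D(Y)={3} D(X)={9,10} D(Z)={6,7}: Y {3}->{}; X {9,10}->{}; Z {6,7}->{}
So after all 3 constraints: D(X) = {}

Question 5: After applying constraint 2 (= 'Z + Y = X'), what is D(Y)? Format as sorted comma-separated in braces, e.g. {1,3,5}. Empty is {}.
Answer: {3}

Derivation:
Constraint 1 (Y != X) on D(Y)={3,5,7,9,10} D(X)={3,5,6,7,9,10}: no change
Constraint 2 (Z + Y = X) on D(Z)={6,7,9} D(Y)={3,5,7,9,10} D(X)={3,5,6,7,9,10}: Z {6,7,9}->{6,7}; Y {3,5,7,9,10}->{3}; X {3,5,6,7,9,10}->{9,10}
So after constraint 2: D(Y) = {3}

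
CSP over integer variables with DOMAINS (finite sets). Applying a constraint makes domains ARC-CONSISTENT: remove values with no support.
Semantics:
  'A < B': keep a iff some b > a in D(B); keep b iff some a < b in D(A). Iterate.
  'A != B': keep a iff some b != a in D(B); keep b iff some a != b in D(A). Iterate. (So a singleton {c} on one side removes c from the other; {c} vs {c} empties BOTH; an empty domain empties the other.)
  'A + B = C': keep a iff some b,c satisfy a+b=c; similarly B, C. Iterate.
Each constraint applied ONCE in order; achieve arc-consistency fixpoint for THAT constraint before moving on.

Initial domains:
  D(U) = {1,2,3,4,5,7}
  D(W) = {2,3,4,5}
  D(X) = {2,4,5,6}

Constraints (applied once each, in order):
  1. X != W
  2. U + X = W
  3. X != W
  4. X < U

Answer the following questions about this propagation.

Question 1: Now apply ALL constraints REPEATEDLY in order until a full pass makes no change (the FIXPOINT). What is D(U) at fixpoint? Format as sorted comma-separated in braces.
Answer: {3}

Derivation:
pass 0 (initial): D(U)={1,2,3,4,5,7}
pass 1: U {1,2,3,4,5,7}->{3}; W {2,3,4,5}->{3,4,5}; X {2,4,5,6}->{2}
pass 2: W {3,4,5}->{5}
pass 3: no change
Fixpoint after 3 passes: D(U) = {3}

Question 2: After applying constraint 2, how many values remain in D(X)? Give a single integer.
Constraint 1 (X != W) on D(X)={2,4,5,6} D(W)={2,3,4,5}: no change
Constraint 2 (U + X = W) on D(U)={1,2,3,4,5,7} D(X)={2,4,5,6} D(W)={2,3,4,5}: U {1,2,3,4,5,7}->{1,2,3}; X {2,4,5,6}->{2,4}; W {2,3,4,5}->{3,4,5}
So after constraint 2: D(X)={2,4}, size = 2

Answer: 2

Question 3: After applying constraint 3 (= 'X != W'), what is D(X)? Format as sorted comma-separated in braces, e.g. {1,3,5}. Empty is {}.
Answer: {2,4}

Derivation:
Constraint 1 (X != W) on D(X)={2,4,5,6} D(W)={2,3,4,5}: no change
Constraint 2 (U + X = W) on D(U)={1,2,3,4,5,7} D(X)={2,4,5,6} D(W)={2,3,4,5}: U {1,2,3,4,5,7}->{1,2,3}; X {2,4,5,6}->{2,4}; W {2,3,4,5}->{3,4,5}
Constraint 3 (X != W) on D(X)={2,4} D(W)={3,4,5}: no change
So after constraint 3: D(X) = {2,4}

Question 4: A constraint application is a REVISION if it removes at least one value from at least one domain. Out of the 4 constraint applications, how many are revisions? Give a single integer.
Answer: 2

Derivation:
Constraint 1 (X != W) on D(X)={2,4,5,6} D(W)={2,3,4,5}: no change => not a revision
Constraint 2 (U + X = W) on D(U)={1,2,3,4,5,7} D(X)={2,4,5,6} D(W)={2,3,4,5}: U {1,2,3,4,5,7}->{1,2,3}; X {2,4,5,6}->{2,4}; W {2,3,4,5}->{3,4,5} => REVISION
Constraint 3 (X != W) on D(X)={2,4} D(W)={3,4,5}: no change => not a revision
Constraint 4 (X < U) on D(X)={2,4} D(U)={1,2,3}: X {2,4}->{2}; U {1,2,3}->{3} => REVISION
Total revisions = 2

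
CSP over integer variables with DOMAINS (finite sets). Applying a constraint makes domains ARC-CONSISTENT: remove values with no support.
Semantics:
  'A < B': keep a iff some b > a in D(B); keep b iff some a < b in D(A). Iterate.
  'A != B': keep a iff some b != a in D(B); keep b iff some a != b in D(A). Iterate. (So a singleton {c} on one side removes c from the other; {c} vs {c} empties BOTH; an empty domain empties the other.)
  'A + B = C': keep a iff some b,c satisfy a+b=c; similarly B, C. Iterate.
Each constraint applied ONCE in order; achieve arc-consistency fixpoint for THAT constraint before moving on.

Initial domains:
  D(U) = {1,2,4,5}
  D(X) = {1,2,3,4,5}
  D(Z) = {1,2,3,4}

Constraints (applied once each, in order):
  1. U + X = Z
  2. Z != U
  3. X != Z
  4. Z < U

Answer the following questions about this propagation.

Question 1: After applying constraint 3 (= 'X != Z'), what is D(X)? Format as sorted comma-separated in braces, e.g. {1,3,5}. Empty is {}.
Constraint 1 (U + X = Z) on D(U)={1,2,4,5} D(X)={1,2,3,4,5} D(Z)={1,2,3,4}: U {1,2,4,5}->{1,2}; X {1,2,3,4,5}->{1,2,3}; Z {1,2,3,4}->{2,3,4}
Constraint 2 (Z != U) on D(Z)={2,3,4} D(U)={1,2}: no change
Constraint 3 (X != Z) on D(X)={1,2,3} D(Z)={2,3,4}: no change
So after constraint 3: D(X) = {1,2,3}

Answer: {1,2,3}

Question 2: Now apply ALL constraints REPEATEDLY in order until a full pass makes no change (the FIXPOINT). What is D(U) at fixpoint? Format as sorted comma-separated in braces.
Answer: {}

Derivation:
pass 0 (initial): D(U)={1,2,4,5}
pass 1: U {1,2,4,5}->{}; X {1,2,3,4,5}->{1,2,3}; Z {1,2,3,4}->{}
pass 2: X {1,2,3}->{}
pass 3: no change
Fixpoint after 3 passes: D(U) = {}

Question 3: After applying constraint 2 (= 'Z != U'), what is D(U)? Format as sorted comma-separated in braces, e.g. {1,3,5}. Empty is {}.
Answer: {1,2}

Derivation:
Constraint 1 (U + X = Z) on D(U)={1,2,4,5} D(X)={1,2,3,4,5} D(Z)={1,2,3,4}: U {1,2,4,5}->{1,2}; X {1,2,3,4,5}->{1,2,3}; Z {1,2,3,4}->{2,3,4}
Constraint 2 (Z != U) on D(Z)={2,3,4} D(U)={1,2}: no change
So after constraint 2: D(U) = {1,2}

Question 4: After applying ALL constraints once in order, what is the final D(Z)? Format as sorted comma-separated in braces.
Answer: {}

Derivation:
Constraint 1 (U + X = Z) on D(U)={1,2,4,5} D(X)={1,2,3,4,5} D(Z)={1,2,3,4}: U {1,2,4,5}->{1,2}; X {1,2,3,4,5}->{1,2,3}; Z {1,2,3,4}->{2,3,4}
Constraint 2 (Z != U) on D(Z)={2,3,4} D(U)={1,2}: no change
Constraint 3 (X != Z) on D(X)={1,2,3} D(Z)={2,3,4}: no change
Constraint 4 (Z < U) on D(Z)={2,3,4} D(U)={1,2}: Z {2,3,4}->{}; U {1,2}->{}
So after all 4 constraints: D(Z) = {}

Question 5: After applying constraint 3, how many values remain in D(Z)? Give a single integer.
Answer: 3

Derivation:
Constraint 1 (U + X = Z) on D(U)={1,2,4,5} D(X)={1,2,3,4,5} D(Z)={1,2,3,4}: U {1,2,4,5}->{1,2}; X {1,2,3,4,5}->{1,2,3}; Z {1,2,3,4}->{2,3,4}
Constraint 2 (Z != U) on D(Z)={2,3,4} D(U)={1,2}: no change
Constraint 3 (X != Z) on D(X)={1,2,3} D(Z)={2,3,4}: no change
So after constraint 3: D(Z)={2,3,4}, size = 3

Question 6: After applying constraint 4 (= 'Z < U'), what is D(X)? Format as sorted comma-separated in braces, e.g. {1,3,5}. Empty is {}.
Constraint 1 (U + X = Z) on D(U)={1,2,4,5} D(X)={1,2,3,4,5} D(Z)={1,2,3,4}: U {1,2,4,5}->{1,2}; X {1,2,3,4,5}->{1,2,3}; Z {1,2,3,4}->{2,3,4}
Constraint 2 (Z != U) on D(Z)={2,3,4} D(U)={1,2}: no change
Constraint 3 (X != Z) on D(X)={1,2,3} D(Z)={2,3,4}: no change
Constraint 4 (Z < U) on D(Z)={2,3,4} D(U)={1,2}: Z {2,3,4}->{}; U {1,2}->{}
So after constraint 4: D(X) = {1,2,3}

Answer: {1,2,3}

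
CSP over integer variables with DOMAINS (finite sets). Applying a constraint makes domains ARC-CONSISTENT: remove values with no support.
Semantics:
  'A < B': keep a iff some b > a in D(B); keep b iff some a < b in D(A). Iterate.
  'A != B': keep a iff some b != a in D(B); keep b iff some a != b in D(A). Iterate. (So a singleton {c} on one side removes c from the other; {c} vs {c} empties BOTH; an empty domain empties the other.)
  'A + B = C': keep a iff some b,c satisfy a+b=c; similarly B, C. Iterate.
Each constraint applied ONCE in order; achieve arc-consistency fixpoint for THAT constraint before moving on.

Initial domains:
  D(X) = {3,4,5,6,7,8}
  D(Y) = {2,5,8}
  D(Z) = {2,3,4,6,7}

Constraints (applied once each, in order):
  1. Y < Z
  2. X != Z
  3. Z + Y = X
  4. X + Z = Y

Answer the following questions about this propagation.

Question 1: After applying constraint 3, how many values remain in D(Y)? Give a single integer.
Constraint 1 (Y < Z) on D(Y)={2,5,8} D(Z)={2,3,4,6,7}: Y {2,5,8}->{2,5}; Z {2,3,4,6,7}->{3,4,6,7}
Constraint 2 (X != Z) on D(X)={3,4,5,6,7,8} D(Z)={3,4,6,7}: no change
Constraint 3 (Z + Y = X) on D(Z)={3,4,6,7} D(Y)={2,5} D(X)={3,4,5,6,7,8}: Z {3,4,6,7}->{3,4,6}; X {3,4,5,6,7,8}->{5,6,8}
So after constraint 3: D(Y)={2,5}, size = 2

Answer: 2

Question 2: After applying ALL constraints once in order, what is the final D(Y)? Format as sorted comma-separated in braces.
Answer: {}

Derivation:
Constraint 1 (Y < Z) on D(Y)={2,5,8} D(Z)={2,3,4,6,7}: Y {2,5,8}->{2,5}; Z {2,3,4,6,7}->{3,4,6,7}
Constraint 2 (X != Z) on D(X)={3,4,5,6,7,8} D(Z)={3,4,6,7}: no change
Constraint 3 (Z + Y = X) on D(Z)={3,4,6,7} D(Y)={2,5} D(X)={3,4,5,6,7,8}: Z {3,4,6,7}->{3,4,6}; X {3,4,5,6,7,8}->{5,6,8}
Constraint 4 (X + Z = Y) on D(X)={5,6,8} D(Z)={3,4,6} D(Y)={2,5}: X {5,6,8}->{}; Z {3,4,6}->{}; Y {2,5}->{}
So after all 4 constraints: D(Y) = {}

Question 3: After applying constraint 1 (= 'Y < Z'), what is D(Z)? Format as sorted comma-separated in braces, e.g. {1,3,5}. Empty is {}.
Constraint 1 (Y < Z) on D(Y)={2,5,8} D(Z)={2,3,4,6,7}: Y {2,5,8}->{2,5}; Z {2,3,4,6,7}->{3,4,6,7}
So after constraint 1: D(Z) = {3,4,6,7}

Answer: {3,4,6,7}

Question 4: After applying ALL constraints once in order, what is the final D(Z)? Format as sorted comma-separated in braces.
Answer: {}

Derivation:
Constraint 1 (Y < Z) on D(Y)={2,5,8} D(Z)={2,3,4,6,7}: Y {2,5,8}->{2,5}; Z {2,3,4,6,7}->{3,4,6,7}
Constraint 2 (X != Z) on D(X)={3,4,5,6,7,8} D(Z)={3,4,6,7}: no change
Constraint 3 (Z + Y = X) on D(Z)={3,4,6,7} D(Y)={2,5} D(X)={3,4,5,6,7,8}: Z {3,4,6,7}->{3,4,6}; X {3,4,5,6,7,8}->{5,6,8}
Constraint 4 (X + Z = Y) on D(X)={5,6,8} D(Z)={3,4,6} D(Y)={2,5}: X {5,6,8}->{}; Z {3,4,6}->{}; Y {2,5}->{}
So after all 4 constraints: D(Z) = {}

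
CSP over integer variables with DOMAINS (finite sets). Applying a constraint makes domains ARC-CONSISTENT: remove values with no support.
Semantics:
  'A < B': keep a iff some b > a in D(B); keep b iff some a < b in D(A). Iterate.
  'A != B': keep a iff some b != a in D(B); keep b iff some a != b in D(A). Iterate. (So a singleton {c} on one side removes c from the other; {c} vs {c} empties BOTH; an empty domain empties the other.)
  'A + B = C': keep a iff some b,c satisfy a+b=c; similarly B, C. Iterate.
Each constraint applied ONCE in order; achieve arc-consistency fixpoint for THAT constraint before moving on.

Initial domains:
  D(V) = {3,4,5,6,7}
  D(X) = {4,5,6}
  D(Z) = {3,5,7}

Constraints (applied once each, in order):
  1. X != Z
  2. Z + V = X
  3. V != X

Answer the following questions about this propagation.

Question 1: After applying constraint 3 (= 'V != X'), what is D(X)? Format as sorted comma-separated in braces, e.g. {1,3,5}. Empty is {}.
Answer: {6}

Derivation:
Constraint 1 (X != Z) on D(X)={4,5,6} D(Z)={3,5,7}: no change
Constraint 2 (Z + V = X) on D(Z)={3,5,7} D(V)={3,4,5,6,7} D(X)={4,5,6}: Z {3,5,7}->{3}; V {3,4,5,6,7}->{3}; X {4,5,6}->{6}
Constraint 3 (V != X) on D(V)={3} D(X)={6}: no change
So after constraint 3: D(X) = {6}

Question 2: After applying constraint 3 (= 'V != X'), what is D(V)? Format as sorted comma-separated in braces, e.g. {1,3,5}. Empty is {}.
Answer: {3}

Derivation:
Constraint 1 (X != Z) on D(X)={4,5,6} D(Z)={3,5,7}: no change
Constraint 2 (Z + V = X) on D(Z)={3,5,7} D(V)={3,4,5,6,7} D(X)={4,5,6}: Z {3,5,7}->{3}; V {3,4,5,6,7}->{3}; X {4,5,6}->{6}
Constraint 3 (V != X) on D(V)={3} D(X)={6}: no change
So after constraint 3: D(V) = {3}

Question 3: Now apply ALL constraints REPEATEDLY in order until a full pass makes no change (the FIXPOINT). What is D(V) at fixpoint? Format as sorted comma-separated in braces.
Answer: {3}

Derivation:
pass 0 (initial): D(V)={3,4,5,6,7}
pass 1: V {3,4,5,6,7}->{3}; X {4,5,6}->{6}; Z {3,5,7}->{3}
pass 2: no change
Fixpoint after 2 passes: D(V) = {3}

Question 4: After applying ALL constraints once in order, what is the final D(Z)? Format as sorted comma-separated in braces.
Constraint 1 (X != Z) on D(X)={4,5,6} D(Z)={3,5,7}: no change
Constraint 2 (Z + V = X) on D(Z)={3,5,7} D(V)={3,4,5,6,7} D(X)={4,5,6}: Z {3,5,7}->{3}; V {3,4,5,6,7}->{3}; X {4,5,6}->{6}
Constraint 3 (V != X) on D(V)={3} D(X)={6}: no change
So after all 3 constraints: D(Z) = {3}

Answer: {3}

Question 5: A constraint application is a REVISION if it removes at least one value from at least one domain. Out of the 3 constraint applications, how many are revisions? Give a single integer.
Constraint 1 (X != Z) on D(X)={4,5,6} D(Z)={3,5,7}: no change => not a revision
Constraint 2 (Z + V = X) on D(Z)={3,5,7} D(V)={3,4,5,6,7} D(X)={4,5,6}: Z {3,5,7}->{3}; V {3,4,5,6,7}->{3}; X {4,5,6}->{6} => REVISION
Constraint 3 (V != X) on D(V)={3} D(X)={6}: no change => not a revision
Total revisions = 1

Answer: 1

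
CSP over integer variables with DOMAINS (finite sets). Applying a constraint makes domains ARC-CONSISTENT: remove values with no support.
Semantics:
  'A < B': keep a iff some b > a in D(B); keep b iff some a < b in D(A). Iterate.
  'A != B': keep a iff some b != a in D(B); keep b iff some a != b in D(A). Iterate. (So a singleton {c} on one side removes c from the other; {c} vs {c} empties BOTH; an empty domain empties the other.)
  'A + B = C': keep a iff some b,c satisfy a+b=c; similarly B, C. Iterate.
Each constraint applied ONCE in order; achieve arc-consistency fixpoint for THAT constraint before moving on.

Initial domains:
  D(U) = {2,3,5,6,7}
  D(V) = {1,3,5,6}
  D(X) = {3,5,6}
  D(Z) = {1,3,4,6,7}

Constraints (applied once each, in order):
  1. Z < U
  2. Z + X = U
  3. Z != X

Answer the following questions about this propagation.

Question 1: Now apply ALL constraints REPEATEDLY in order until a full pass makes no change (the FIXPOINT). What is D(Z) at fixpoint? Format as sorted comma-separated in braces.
Answer: {1,3,4}

Derivation:
pass 0 (initial): D(Z)={1,3,4,6,7}
pass 1: U {2,3,5,6,7}->{6,7}; Z {1,3,4,6,7}->{1,3,4}
pass 2: no change
Fixpoint after 2 passes: D(Z) = {1,3,4}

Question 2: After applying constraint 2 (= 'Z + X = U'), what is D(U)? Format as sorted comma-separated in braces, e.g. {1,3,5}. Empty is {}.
Answer: {6,7}

Derivation:
Constraint 1 (Z < U) on D(Z)={1,3,4,6,7} D(U)={2,3,5,6,7}: Z {1,3,4,6,7}->{1,3,4,6}
Constraint 2 (Z + X = U) on D(Z)={1,3,4,6} D(X)={3,5,6} D(U)={2,3,5,6,7}: Z {1,3,4,6}->{1,3,4}; U {2,3,5,6,7}->{6,7}
So after constraint 2: D(U) = {6,7}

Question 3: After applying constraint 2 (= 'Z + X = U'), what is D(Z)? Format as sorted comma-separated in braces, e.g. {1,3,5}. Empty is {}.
Answer: {1,3,4}

Derivation:
Constraint 1 (Z < U) on D(Z)={1,3,4,6,7} D(U)={2,3,5,6,7}: Z {1,3,4,6,7}->{1,3,4,6}
Constraint 2 (Z + X = U) on D(Z)={1,3,4,6} D(X)={3,5,6} D(U)={2,3,5,6,7}: Z {1,3,4,6}->{1,3,4}; U {2,3,5,6,7}->{6,7}
So after constraint 2: D(Z) = {1,3,4}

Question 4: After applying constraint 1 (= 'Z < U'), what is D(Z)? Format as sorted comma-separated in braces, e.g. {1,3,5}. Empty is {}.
Answer: {1,3,4,6}

Derivation:
Constraint 1 (Z < U) on D(Z)={1,3,4,6,7} D(U)={2,3,5,6,7}: Z {1,3,4,6,7}->{1,3,4,6}
So after constraint 1: D(Z) = {1,3,4,6}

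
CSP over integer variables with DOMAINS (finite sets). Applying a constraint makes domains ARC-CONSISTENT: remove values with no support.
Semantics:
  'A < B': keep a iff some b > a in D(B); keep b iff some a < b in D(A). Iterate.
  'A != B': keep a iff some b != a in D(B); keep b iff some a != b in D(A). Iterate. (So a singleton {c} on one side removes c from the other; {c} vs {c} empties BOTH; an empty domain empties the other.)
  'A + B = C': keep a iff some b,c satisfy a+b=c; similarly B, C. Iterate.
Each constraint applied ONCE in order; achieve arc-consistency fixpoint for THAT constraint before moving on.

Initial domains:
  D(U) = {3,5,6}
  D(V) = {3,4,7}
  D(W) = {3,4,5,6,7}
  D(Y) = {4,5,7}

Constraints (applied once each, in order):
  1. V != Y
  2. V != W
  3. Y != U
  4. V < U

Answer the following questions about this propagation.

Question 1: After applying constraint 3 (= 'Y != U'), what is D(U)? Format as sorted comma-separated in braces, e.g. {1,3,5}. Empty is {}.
Constraint 1 (V != Y) on D(V)={3,4,7} D(Y)={4,5,7}: no change
Constraint 2 (V != W) on D(V)={3,4,7} D(W)={3,4,5,6,7}: no change
Constraint 3 (Y != U) on D(Y)={4,5,7} D(U)={3,5,6}: no change
So after constraint 3: D(U) = {3,5,6}

Answer: {3,5,6}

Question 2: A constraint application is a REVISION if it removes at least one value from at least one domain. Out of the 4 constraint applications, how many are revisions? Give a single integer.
Constraint 1 (V != Y) on D(V)={3,4,7} D(Y)={4,5,7}: no change => not a revision
Constraint 2 (V != W) on D(V)={3,4,7} D(W)={3,4,5,6,7}: no change => not a revision
Constraint 3 (Y != U) on D(Y)={4,5,7} D(U)={3,5,6}: no change => not a revision
Constraint 4 (V < U) on D(V)={3,4,7} D(U)={3,5,6}: V {3,4,7}->{3,4}; U {3,5,6}->{5,6} => REVISION
Total revisions = 1

Answer: 1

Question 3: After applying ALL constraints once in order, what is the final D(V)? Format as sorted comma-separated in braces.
Answer: {3,4}

Derivation:
Constraint 1 (V != Y) on D(V)={3,4,7} D(Y)={4,5,7}: no change
Constraint 2 (V != W) on D(V)={3,4,7} D(W)={3,4,5,6,7}: no change
Constraint 3 (Y != U) on D(Y)={4,5,7} D(U)={3,5,6}: no change
Constraint 4 (V < U) on D(V)={3,4,7} D(U)={3,5,6}: V {3,4,7}->{3,4}; U {3,5,6}->{5,6}
So after all 4 constraints: D(V) = {3,4}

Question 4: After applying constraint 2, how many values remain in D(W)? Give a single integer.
Answer: 5

Derivation:
Constraint 1 (V != Y) on D(V)={3,4,7} D(Y)={4,5,7}: no change
Constraint 2 (V != W) on D(V)={3,4,7} D(W)={3,4,5,6,7}: no change
So after constraint 2: D(W)={3,4,5,6,7}, size = 5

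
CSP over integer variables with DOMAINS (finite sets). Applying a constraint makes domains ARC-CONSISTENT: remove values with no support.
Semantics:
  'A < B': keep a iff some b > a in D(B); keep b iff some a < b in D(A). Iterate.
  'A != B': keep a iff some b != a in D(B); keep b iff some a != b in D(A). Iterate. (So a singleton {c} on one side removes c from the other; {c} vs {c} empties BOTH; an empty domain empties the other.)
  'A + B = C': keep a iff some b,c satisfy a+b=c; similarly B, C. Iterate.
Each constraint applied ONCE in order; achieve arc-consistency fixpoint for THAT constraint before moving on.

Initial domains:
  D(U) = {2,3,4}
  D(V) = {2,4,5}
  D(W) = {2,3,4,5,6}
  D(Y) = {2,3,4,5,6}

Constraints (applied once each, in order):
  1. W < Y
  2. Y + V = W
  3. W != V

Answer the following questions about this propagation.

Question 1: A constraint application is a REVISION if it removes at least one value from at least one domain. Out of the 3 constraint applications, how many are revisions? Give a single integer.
Answer: 2

Derivation:
Constraint 1 (W < Y) on D(W)={2,3,4,5,6} D(Y)={2,3,4,5,6}: W {2,3,4,5,6}->{2,3,4,5}; Y {2,3,4,5,6}->{3,4,5,6} => REVISION
Constraint 2 (Y + V = W) on D(Y)={3,4,5,6} D(V)={2,4,5} D(W)={2,3,4,5}: Y {3,4,5,6}->{3}; V {2,4,5}->{2}; W {2,3,4,5}->{5} => REVISION
Constraint 3 (W != V) on D(W)={5} D(V)={2}: no change => not a revision
Total revisions = 2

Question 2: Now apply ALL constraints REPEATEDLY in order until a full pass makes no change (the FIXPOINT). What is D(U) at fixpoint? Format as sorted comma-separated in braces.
Answer: {2,3,4}

Derivation:
pass 0 (initial): D(U)={2,3,4}
pass 1: V {2,4,5}->{2}; W {2,3,4,5,6}->{5}; Y {2,3,4,5,6}->{3}
pass 2: V {2}->{}; W {5}->{}; Y {3}->{}
pass 3: no change
Fixpoint after 3 passes: D(U) = {2,3,4}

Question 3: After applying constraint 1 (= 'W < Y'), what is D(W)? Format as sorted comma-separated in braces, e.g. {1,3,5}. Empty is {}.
Constraint 1 (W < Y) on D(W)={2,3,4,5,6} D(Y)={2,3,4,5,6}: W {2,3,4,5,6}->{2,3,4,5}; Y {2,3,4,5,6}->{3,4,5,6}
So after constraint 1: D(W) = {2,3,4,5}

Answer: {2,3,4,5}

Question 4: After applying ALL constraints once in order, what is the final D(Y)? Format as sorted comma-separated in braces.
Answer: {3}

Derivation:
Constraint 1 (W < Y) on D(W)={2,3,4,5,6} D(Y)={2,3,4,5,6}: W {2,3,4,5,6}->{2,3,4,5}; Y {2,3,4,5,6}->{3,4,5,6}
Constraint 2 (Y + V = W) on D(Y)={3,4,5,6} D(V)={2,4,5} D(W)={2,3,4,5}: Y {3,4,5,6}->{3}; V {2,4,5}->{2}; W {2,3,4,5}->{5}
Constraint 3 (W != V) on D(W)={5} D(V)={2}: no change
So after all 3 constraints: D(Y) = {3}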